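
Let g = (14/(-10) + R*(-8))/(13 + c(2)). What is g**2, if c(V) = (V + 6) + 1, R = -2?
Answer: 5329/12100 ≈ 0.44041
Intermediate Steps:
c(V) = 7 + V (c(V) = (6 + V) + 1 = 7 + V)
g = 73/110 (g = (14/(-10) - 2*(-8))/(13 + (7 + 2)) = (14*(-1/10) + 16)/(13 + 9) = (-7/5 + 16)/22 = (73/5)*(1/22) = 73/110 ≈ 0.66364)
g**2 = (73/110)**2 = 5329/12100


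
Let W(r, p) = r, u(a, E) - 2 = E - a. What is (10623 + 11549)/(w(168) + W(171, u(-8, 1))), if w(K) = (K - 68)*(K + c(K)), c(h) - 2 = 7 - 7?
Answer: 22172/17171 ≈ 1.2912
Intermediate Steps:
c(h) = 2 (c(h) = 2 + (7 - 7) = 2 + 0 = 2)
u(a, E) = 2 + E - a (u(a, E) = 2 + (E - a) = 2 + E - a)
w(K) = (-68 + K)*(2 + K) (w(K) = (K - 68)*(K + 2) = (-68 + K)*(2 + K))
(10623 + 11549)/(w(168) + W(171, u(-8, 1))) = (10623 + 11549)/((-136 + 168**2 - 66*168) + 171) = 22172/((-136 + 28224 - 11088) + 171) = 22172/(17000 + 171) = 22172/17171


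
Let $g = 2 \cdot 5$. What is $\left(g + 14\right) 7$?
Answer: $168$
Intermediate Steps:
$g = 10$
$\left(g + 14\right) 7 = \left(10 + 14\right) 7 = 24 \cdot 7 = 168$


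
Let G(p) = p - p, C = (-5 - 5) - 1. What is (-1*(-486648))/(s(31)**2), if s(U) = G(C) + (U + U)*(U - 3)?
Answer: 60831/376712 ≈ 0.16148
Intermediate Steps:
C = -11 (C = -10 - 1 = -11)
G(p) = 0
s(U) = 2*U*(-3 + U) (s(U) = 0 + (U + U)*(U - 3) = 0 + (2*U)*(-3 + U) = 0 + 2*U*(-3 + U) = 2*U*(-3 + U))
(-1*(-486648))/(s(31)**2) = (-1*(-486648))/((2*31*(-3 + 31))**2) = 486648/((2*31*28)**2) = 486648/(1736**2) = 486648/3013696 = 486648*(1/3013696) = 60831/376712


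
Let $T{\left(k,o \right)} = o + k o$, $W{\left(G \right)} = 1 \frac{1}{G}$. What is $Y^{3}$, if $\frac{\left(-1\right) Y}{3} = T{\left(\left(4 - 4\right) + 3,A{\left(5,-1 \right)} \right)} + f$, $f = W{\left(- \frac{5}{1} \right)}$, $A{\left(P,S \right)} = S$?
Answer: $\frac{250047}{125} \approx 2000.4$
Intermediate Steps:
$W{\left(G \right)} = \frac{1}{G}$
$f = - \frac{1}{5}$ ($f = \frac{1}{\left(-5\right) 1^{-1}} = \frac{1}{\left(-5\right) 1} = \frac{1}{-5} = - \frac{1}{5} \approx -0.2$)
$Y = \frac{63}{5}$ ($Y = - 3 \left(- (1 + \left(\left(4 - 4\right) + 3\right)) - \frac{1}{5}\right) = - 3 \left(- (1 + \left(0 + 3\right)) - \frac{1}{5}\right) = - 3 \left(- (1 + 3) - \frac{1}{5}\right) = - 3 \left(\left(-1\right) 4 - \frac{1}{5}\right) = - 3 \left(-4 - \frac{1}{5}\right) = \left(-3\right) \left(- \frac{21}{5}\right) = \frac{63}{5} \approx 12.6$)
$Y^{3} = \left(\frac{63}{5}\right)^{3} = \frac{250047}{125}$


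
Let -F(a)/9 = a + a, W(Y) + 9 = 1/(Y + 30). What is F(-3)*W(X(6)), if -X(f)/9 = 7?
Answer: -5364/11 ≈ -487.64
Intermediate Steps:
X(f) = -63 (X(f) = -9*7 = -63)
W(Y) = -9 + 1/(30 + Y) (W(Y) = -9 + 1/(Y + 30) = -9 + 1/(30 + Y))
F(a) = -18*a (F(a) = -9*(a + a) = -18*a)
F(-3)*W(X(6)) = (-18*(-3))*((-269 - 9*(-63))/(30 - 63)) = 54*((-269 + 567)/(-33)) = 54*(-1/33*298) = 54*(-298/33) = -5364/11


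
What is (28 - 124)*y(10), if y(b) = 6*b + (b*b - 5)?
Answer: -14880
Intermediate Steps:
y(b) = -5 + b² + 6*b (y(b) = 6*b + (b² - 5) = 6*b + (-5 + b²) = -5 + b² + 6*b)
(28 - 124)*y(10) = (28 - 124)*(-5 + 10² + 6*10) = -96*(-5 + 100 + 60) = -96*155 = -14880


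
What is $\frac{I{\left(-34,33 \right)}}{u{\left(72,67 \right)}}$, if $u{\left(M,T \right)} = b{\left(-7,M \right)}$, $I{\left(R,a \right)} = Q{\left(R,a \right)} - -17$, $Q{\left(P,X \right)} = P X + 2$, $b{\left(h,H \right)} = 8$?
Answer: $- \frac{1103}{8} \approx -137.88$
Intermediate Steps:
$Q{\left(P,X \right)} = 2 + P X$
$I{\left(R,a \right)} = 19 + R a$ ($I{\left(R,a \right)} = \left(2 + R a\right) - -17 = \left(2 + R a\right) + 17 = 19 + R a$)
$u{\left(M,T \right)} = 8$
$\frac{I{\left(-34,33 \right)}}{u{\left(72,67 \right)}} = \frac{19 - 1122}{8} = \left(19 - 1122\right) \frac{1}{8} = \left(-1103\right) \frac{1}{8} = - \frac{1103}{8}$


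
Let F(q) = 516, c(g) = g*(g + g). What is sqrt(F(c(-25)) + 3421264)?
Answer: 2*sqrt(855445) ≈ 1849.8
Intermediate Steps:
c(g) = 2*g**2 (c(g) = g*(2*g) = 2*g**2)
sqrt(F(c(-25)) + 3421264) = sqrt(516 + 3421264) = sqrt(3421780) = 2*sqrt(855445)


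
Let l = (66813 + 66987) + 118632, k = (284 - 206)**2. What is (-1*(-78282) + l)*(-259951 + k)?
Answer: -83957371038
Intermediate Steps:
k = 6084 (k = 78**2 = 6084)
l = 252432 (l = 133800 + 118632 = 252432)
(-1*(-78282) + l)*(-259951 + k) = (-1*(-78282) + 252432)*(-259951 + 6084) = (78282 + 252432)*(-253867) = 330714*(-253867) = -83957371038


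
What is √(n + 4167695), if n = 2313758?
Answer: √6481453 ≈ 2545.9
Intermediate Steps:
√(n + 4167695) = √(2313758 + 4167695) = √6481453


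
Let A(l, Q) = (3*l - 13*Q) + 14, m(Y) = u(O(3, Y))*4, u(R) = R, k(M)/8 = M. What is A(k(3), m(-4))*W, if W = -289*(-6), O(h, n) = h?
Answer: -121380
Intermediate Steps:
k(M) = 8*M
m(Y) = 12 (m(Y) = 3*4 = 12)
W = 1734
A(l, Q) = 14 - 13*Q + 3*l (A(l, Q) = (-13*Q + 3*l) + 14 = 14 - 13*Q + 3*l)
A(k(3), m(-4))*W = (14 - 13*12 + 3*(8*3))*1734 = (14 - 156 + 3*24)*1734 = (14 - 156 + 72)*1734 = -70*1734 = -121380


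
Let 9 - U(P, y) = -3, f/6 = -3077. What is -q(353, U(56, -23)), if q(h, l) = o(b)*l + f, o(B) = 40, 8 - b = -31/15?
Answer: 17982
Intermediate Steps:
b = 151/15 (b = 8 - (-31)/15 = 8 - 1*(-31/15) = 8 + 31/15 = 151/15 ≈ 10.067)
f = -18462 (f = 6*(-3077) = -18462)
U(P, y) = 12 (U(P, y) = 9 - 1*(-3) = 9 + 3 = 12)
q(h, l) = -18462 + 40*l (q(h, l) = 40*l - 18462 = -18462 + 40*l)
-q(353, U(56, -23)) = -(-18462 + 40*12) = -(-18462 + 480) = -1*(-17982) = 17982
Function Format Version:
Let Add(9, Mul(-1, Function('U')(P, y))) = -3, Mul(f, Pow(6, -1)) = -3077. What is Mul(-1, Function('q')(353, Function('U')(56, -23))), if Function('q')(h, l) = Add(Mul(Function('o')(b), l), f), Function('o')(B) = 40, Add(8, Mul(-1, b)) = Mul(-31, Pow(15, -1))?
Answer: 17982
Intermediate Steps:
b = Rational(151, 15) (b = Add(8, Mul(-1, Mul(-31, Pow(15, -1)))) = Add(8, Mul(-1, Mul(-31, Rational(1, 15)))) = Add(8, Mul(-1, Rational(-31, 15))) = Add(8, Rational(31, 15)) = Rational(151, 15) ≈ 10.067)
f = -18462 (f = Mul(6, -3077) = -18462)
Function('U')(P, y) = 12 (Function('U')(P, y) = Add(9, Mul(-1, -3)) = Add(9, 3) = 12)
Function('q')(h, l) = Add(-18462, Mul(40, l)) (Function('q')(h, l) = Add(Mul(40, l), -18462) = Add(-18462, Mul(40, l)))
Mul(-1, Function('q')(353, Function('U')(56, -23))) = Mul(-1, Add(-18462, Mul(40, 12))) = Mul(-1, Add(-18462, 480)) = Mul(-1, -17982) = 17982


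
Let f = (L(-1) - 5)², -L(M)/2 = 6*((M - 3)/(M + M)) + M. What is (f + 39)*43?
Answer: 33024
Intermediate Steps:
L(M) = -2*M - 6*(-3 + M)/M (L(M) = -2*(6*((M - 3)/(M + M)) + M) = -2*(6*((-3 + M)/((2*M))) + M) = -2*(6*((-3 + M)*(1/(2*M))) + M) = -2*(6*((-3 + M)/(2*M)) + M) = -2*(3*(-3 + M)/M + M) = -2*(M + 3*(-3 + M)/M) = -2*M - 6*(-3 + M)/M)
f = 729 (f = ((-6 - 2*(-1) + 18/(-1)) - 5)² = ((-6 + 2 + 18*(-1)) - 5)² = ((-6 + 2 - 18) - 5)² = (-22 - 5)² = (-27)² = 729)
(f + 39)*43 = (729 + 39)*43 = 768*43 = 33024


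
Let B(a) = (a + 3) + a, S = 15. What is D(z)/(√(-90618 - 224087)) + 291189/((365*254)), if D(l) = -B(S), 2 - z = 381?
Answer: 291189/92710 + 33*I*√314705/314705 ≈ 3.1409 + 0.058825*I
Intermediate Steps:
z = -379 (z = 2 - 1*381 = 2 - 381 = -379)
B(a) = 3 + 2*a (B(a) = (3 + a) + a = 3 + 2*a)
D(l) = -33 (D(l) = -(3 + 2*15) = -(3 + 30) = -1*33 = -33)
D(z)/(√(-90618 - 224087)) + 291189/((365*254)) = -33/√(-90618 - 224087) + 291189/((365*254)) = -33*(-I*√314705/314705) + 291189/92710 = -33*(-I*√314705/314705) + 291189*(1/92710) = -(-33)*I*√314705/314705 + 291189/92710 = 33*I*√314705/314705 + 291189/92710 = 291189/92710 + 33*I*√314705/314705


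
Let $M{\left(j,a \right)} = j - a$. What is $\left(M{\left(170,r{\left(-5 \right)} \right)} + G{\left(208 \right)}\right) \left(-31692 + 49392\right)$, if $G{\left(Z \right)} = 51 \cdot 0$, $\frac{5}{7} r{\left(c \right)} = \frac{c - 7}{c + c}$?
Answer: $2979264$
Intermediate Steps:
$r{\left(c \right)} = \frac{7 \left(-7 + c\right)}{10 c}$ ($r{\left(c \right)} = \frac{7 \frac{c - 7}{c + c}}{5} = \frac{7 \frac{-7 + c}{2 c}}{5} = \frac{7 \left(-7 + c\right)}{10 c}$)
$G{\left(Z \right)} = 0$
$\left(M{\left(170,r{\left(-5 \right)} \right)} + G{\left(208 \right)}\right) \left(-31692 + 49392\right) = \left(\left(170 - \frac{7 \left(-7 - 5\right)}{10 \left(-5\right)}\right) + 0\right) \left(-31692 + 49392\right) = \left(\left(170 - \frac{7}{10} \left(- \frac{1}{5}\right) \left(-12\right)\right) + 0\right) 17700 = \left(\left(170 - \frac{42}{25}\right) + 0\right) 17700 = \left(\frac{4208}{25} + 0\right) 17700 = \frac{4208}{25} \cdot 17700 = 2979264$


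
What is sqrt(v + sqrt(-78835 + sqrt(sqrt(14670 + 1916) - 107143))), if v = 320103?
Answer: sqrt(320103 + sqrt(-78835 + sqrt(-107143 + sqrt(16586)))) ≈ 565.78 + 0.248*I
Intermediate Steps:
sqrt(v + sqrt(-78835 + sqrt(sqrt(14670 + 1916) - 107143))) = sqrt(320103 + sqrt(-78835 + sqrt(sqrt(14670 + 1916) - 107143))) = sqrt(320103 + sqrt(-78835 + sqrt(sqrt(16586) - 107143))) = sqrt(320103 + sqrt(-78835 + sqrt(-107143 + sqrt(16586))))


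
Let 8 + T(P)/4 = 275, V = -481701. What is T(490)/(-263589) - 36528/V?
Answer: 1012658036/14107898321 ≈ 0.071779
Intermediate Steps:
T(P) = 1068 (T(P) = -32 + 4*275 = -32 + 1100 = 1068)
T(490)/(-263589) - 36528/V = 1068/(-263589) - 36528/(-481701) = 1068*(-1/263589) - 36528*(-1/481701) = -356/87863 + 12176/160567 = 1012658036/14107898321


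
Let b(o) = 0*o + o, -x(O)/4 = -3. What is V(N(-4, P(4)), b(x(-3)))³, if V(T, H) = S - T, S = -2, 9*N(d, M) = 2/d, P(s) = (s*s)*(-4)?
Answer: -42875/5832 ≈ -7.3517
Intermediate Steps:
x(O) = 12 (x(O) = -4*(-3) = 12)
P(s) = -4*s² (P(s) = s²*(-4) = -4*s²)
N(d, M) = 2/(9*d) (N(d, M) = (2/d)/9 = 2/(9*d))
b(o) = o (b(o) = 0 + o = o)
V(T, H) = -2 - T
V(N(-4, P(4)), b(x(-3)))³ = (-2 - 2/(9*(-4)))³ = (-2 - 2*(-1)/(9*4))³ = (-2 - 1*(-1/18))³ = (-2 + 1/18)³ = (-35/18)³ = -42875/5832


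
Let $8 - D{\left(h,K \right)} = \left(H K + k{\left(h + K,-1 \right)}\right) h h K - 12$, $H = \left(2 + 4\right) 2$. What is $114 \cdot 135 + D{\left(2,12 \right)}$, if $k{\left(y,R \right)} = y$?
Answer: $7826$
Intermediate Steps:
$H = 12$ ($H = 6 \cdot 2 = 12$)
$D{\left(h,K \right)} = 20 - K h^{2} \left(h + 13 K\right)$ ($D{\left(h,K \right)} = 8 - \left(\left(12 K + \left(h + K\right)\right) h h K - 12\right) = 8 - \left(\left(12 K + \left(K + h\right)\right) h h K - 12\right) = 8 - \left(\left(h + 13 K\right) h h K - 12\right) = 8 - \left(h \left(h + 13 K\right) h K - 12\right) = 8 - \left(h^{2} \left(h + 13 K\right) K - 12\right) = 8 - \left(K h^{2} \left(h + 13 K\right) - 12\right) = 8 - \left(-12 + K h^{2} \left(h + 13 K\right)\right) = 20 - K h^{2} \left(h + 13 K\right)$)
$114 \cdot 135 + D{\left(2,12 \right)} = 114 \cdot 135 - \left(-20 + 96 + 13 \cdot 12^{2} \cdot 2^{2}\right) = 15390 - \left(-20 + 96 + 7488\right) = 15390 - 7564 = 7826$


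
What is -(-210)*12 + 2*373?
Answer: 3266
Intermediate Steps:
-(-210)*12 + 2*373 = -30*(-84) + 746 = 2520 + 746 = 3266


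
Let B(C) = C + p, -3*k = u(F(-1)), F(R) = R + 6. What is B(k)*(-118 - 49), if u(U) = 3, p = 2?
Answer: -167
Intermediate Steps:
F(R) = 6 + R
k = -1 (k = -1/3*3 = -1)
B(C) = 2 + C (B(C) = C + 2 = 2 + C)
B(k)*(-118 - 49) = (2 - 1)*(-118 - 49) = 1*(-167) = -167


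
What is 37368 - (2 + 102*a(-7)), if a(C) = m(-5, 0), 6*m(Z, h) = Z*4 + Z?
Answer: 37791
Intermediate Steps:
m(Z, h) = 5*Z/6 (m(Z, h) = (Z*4 + Z)/6 = (4*Z + Z)/6 = (5*Z)/6 = 5*Z/6)
a(C) = -25/6 (a(C) = (⅚)*(-5) = -25/6)
37368 - (2 + 102*a(-7)) = 37368 - (2 + 102*(-25/6)) = 37368 - (2 - 425) = 37368 - 1*(-423) = 37368 + 423 = 37791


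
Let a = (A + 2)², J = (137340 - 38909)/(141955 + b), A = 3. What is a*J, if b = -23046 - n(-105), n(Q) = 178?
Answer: 2460775/118731 ≈ 20.726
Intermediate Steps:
b = -23224 (b = -23046 - 1*178 = -23046 - 178 = -23224)
J = 98431/118731 (J = (137340 - 38909)/(141955 - 23224) = 98431/118731 ≈ 0.82903)
a = 25 (a = (3 + 2)² = 5² = 25)
a*J = 25*(98431/118731) = 2460775/118731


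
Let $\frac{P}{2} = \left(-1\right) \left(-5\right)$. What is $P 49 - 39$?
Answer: $451$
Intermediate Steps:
$P = 10$ ($P = 2 \left(\left(-1\right) \left(-5\right)\right) = 2 \cdot 5 = 10$)
$P 49 - 39 = 10 \cdot 49 - 39 = 490 - 39 = 451$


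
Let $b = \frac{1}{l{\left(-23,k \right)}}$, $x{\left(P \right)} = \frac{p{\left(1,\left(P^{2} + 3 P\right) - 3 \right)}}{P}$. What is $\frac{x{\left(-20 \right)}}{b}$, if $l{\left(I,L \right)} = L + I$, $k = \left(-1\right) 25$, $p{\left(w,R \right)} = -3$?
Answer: $- \frac{36}{5} \approx -7.2$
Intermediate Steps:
$x{\left(P \right)} = - \frac{3}{P}$
$k = -25$
$l{\left(I,L \right)} = I + L$
$b = - \frac{1}{48}$ ($b = \frac{1}{-23 - 25} = \frac{1}{-48} = - \frac{1}{48} \approx -0.020833$)
$\frac{x{\left(-20 \right)}}{b} = \frac{\left(-3\right) \frac{1}{-20}}{- \frac{1}{48}} = \left(-3\right) \left(- \frac{1}{20}\right) \left(-48\right) = \frac{3}{20} \left(-48\right) = - \frac{36}{5}$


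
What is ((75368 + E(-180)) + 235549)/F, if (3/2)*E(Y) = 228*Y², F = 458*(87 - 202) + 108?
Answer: -5235717/52562 ≈ -99.610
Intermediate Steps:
F = -52562 (F = 458*(-115) + 108 = -52670 + 108 = -52562)
E(Y) = 152*Y² (E(Y) = 2*(228*Y²)/3 = 152*Y²)
((75368 + E(-180)) + 235549)/F = ((75368 + 152*(-180)²) + 235549)/(-52562) = ((75368 + 152*32400) + 235549)*(-1/52562) = ((75368 + 4924800) + 235549)*(-1/52562) = (5000168 + 235549)*(-1/52562) = 5235717*(-1/52562) = -5235717/52562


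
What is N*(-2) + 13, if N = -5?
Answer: 23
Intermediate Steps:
N*(-2) + 13 = -5*(-2) + 13 = 10 + 13 = 23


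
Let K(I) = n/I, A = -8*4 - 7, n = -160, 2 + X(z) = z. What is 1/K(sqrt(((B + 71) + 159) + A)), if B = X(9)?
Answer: -3*sqrt(22)/160 ≈ -0.087945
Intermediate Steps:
X(z) = -2 + z
B = 7 (B = -2 + 9 = 7)
A = -39 (A = -32 - 7 = -39)
K(I) = -160/I
1/K(sqrt(((B + 71) + 159) + A)) = 1/(-160/sqrt(((7 + 71) + 159) - 39)) = 1/(-160/sqrt((78 + 159) - 39)) = 1/(-160/sqrt(237 - 39)) = 1/(-160*sqrt(22)/66) = 1/(-80*sqrt(22)/33) = -3*sqrt(22)/160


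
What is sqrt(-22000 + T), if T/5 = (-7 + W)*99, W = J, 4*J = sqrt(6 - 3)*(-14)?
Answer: sqrt(-101860 - 6930*sqrt(3))/2 ≈ 168.72*I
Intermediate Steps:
J = -7*sqrt(3)/2 (J = (sqrt(6 - 3)*(-14))/4 = (sqrt(3)*(-14))/4 = (-14*sqrt(3))/4 = -7*sqrt(3)/2 ≈ -6.0622)
W = -7*sqrt(3)/2 ≈ -6.0622
T = -3465 - 3465*sqrt(3)/2 (T = 5*((-7 - 7*sqrt(3)/2)*99) = 5*(-693 - 693*sqrt(3)/2) = -3465 - 3465*sqrt(3)/2 ≈ -6465.8)
sqrt(-22000 + T) = sqrt(-22000 + (-3465 - 3465*sqrt(3)/2)) = sqrt(-25465 - 3465*sqrt(3)/2)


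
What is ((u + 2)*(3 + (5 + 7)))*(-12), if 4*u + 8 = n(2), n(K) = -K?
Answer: 90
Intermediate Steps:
u = -5/2 (u = -2 + (-1*2)/4 = -2 + (¼)*(-2) = -2 - ½ = -5/2 ≈ -2.5000)
((u + 2)*(3 + (5 + 7)))*(-12) = ((-5/2 + 2)*(3 + (5 + 7)))*(-12) = -(3 + 12)/2*(-12) = -½*15*(-12) = -15/2*(-12) = 90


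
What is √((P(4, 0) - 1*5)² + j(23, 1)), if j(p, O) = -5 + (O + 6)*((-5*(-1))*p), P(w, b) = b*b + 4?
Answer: 3*√89 ≈ 28.302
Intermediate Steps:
P(w, b) = 4 + b² (P(w, b) = b² + 4 = 4 + b²)
j(p, O) = -5 + 5*p*(6 + O) (j(p, O) = -5 + (6 + O)*(5*p) = -5 + 5*p*(6 + O))
√((P(4, 0) - 1*5)² + j(23, 1)) = √(((4 + 0²) - 1*5)² + (-5 + 30*23 + 5*1*23)) = √(((4 + 0) - 5)² + (-5 + 690 + 115)) = √((4 - 5)² + 800) = √((-1)² + 800) = √(1 + 800) = √801 = 3*√89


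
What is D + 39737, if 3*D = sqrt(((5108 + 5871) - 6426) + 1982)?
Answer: 39737 + sqrt(6535)/3 ≈ 39764.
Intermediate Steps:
D = sqrt(6535)/3 (D = sqrt(((5108 + 5871) - 6426) + 1982)/3 = sqrt((10979 - 6426) + 1982)/3 = sqrt(4553 + 1982)/3 = sqrt(6535)/3 ≈ 26.946)
D + 39737 = sqrt(6535)/3 + 39737 = 39737 + sqrt(6535)/3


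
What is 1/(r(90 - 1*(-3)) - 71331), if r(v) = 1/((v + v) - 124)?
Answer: -62/4422521 ≈ -1.4019e-5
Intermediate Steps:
r(v) = 1/(-124 + 2*v) (r(v) = 1/(2*v - 124) = 1/(-124 + 2*v))
1/(r(90 - 1*(-3)) - 71331) = 1/(1/(2*(-62 + (90 - 1*(-3)))) - 71331) = 1/(1/(2*(-62 + (90 + 3))) - 71331) = 1/(1/(2*(-62 + 93)) - 71331) = 1/((½)/31 - 71331) = 1/((½)*(1/31) - 71331) = 1/(1/62 - 71331) = 1/(-4422521/62) = -62/4422521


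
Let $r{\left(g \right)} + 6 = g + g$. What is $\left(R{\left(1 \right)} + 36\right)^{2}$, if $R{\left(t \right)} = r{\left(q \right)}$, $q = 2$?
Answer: $1156$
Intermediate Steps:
$r{\left(g \right)} = -6 + 2 g$ ($r{\left(g \right)} = -6 + \left(g + g\right) = -6 + 2 g$)
$R{\left(t \right)} = -2$ ($R{\left(t \right)} = -6 + 2 \cdot 2 = -6 + 4 = -2$)
$\left(R{\left(1 \right)} + 36\right)^{2} = \left(-2 + 36\right)^{2} = 34^{2} = 1156$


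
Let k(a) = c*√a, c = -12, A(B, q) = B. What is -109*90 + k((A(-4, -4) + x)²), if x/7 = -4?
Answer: -10194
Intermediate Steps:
x = -28 (x = 7*(-4) = -28)
k(a) = -12*√a
-109*90 + k((A(-4, -4) + x)²) = -109*90 - 12*√((-4 - 28)²) = -9810 - 12*√((-32)²) = -9810 - 12*√1024 = -9810 - 12*32 = -9810 - 384 = -10194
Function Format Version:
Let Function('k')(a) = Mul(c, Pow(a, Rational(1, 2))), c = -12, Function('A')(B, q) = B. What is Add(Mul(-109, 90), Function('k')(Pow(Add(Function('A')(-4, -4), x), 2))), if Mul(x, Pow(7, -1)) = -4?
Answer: -10194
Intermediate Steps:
x = -28 (x = Mul(7, -4) = -28)
Function('k')(a) = Mul(-12, Pow(a, Rational(1, 2)))
Add(Mul(-109, 90), Function('k')(Pow(Add(Function('A')(-4, -4), x), 2))) = Add(Mul(-109, 90), Mul(-12, Pow(Pow(Add(-4, -28), 2), Rational(1, 2)))) = Add(-9810, Mul(-12, Pow(Pow(-32, 2), Rational(1, 2)))) = Add(-9810, Mul(-12, Pow(1024, Rational(1, 2)))) = Add(-9810, Mul(-12, 32)) = Add(-9810, -384) = -10194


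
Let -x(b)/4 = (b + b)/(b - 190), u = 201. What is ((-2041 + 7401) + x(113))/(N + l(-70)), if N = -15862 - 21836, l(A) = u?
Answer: -413624/2887269 ≈ -0.14326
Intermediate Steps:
l(A) = 201
N = -37698
x(b) = -8*b/(-190 + b) (x(b) = -4*(b + b)/(b - 190) = -4*2*b/(-190 + b) = -8*b/(-190 + b))
((-2041 + 7401) + x(113))/(N + l(-70)) = ((-2041 + 7401) - 8*113/(-190 + 113))/(-37698 + 201) = (5360 - 8*113/(-77))/(-37497) = (5360 - 8*113*(-1/77))*(-1/37497) = (5360 + 904/77)*(-1/37497) = (413624/77)*(-1/37497) = -413624/2887269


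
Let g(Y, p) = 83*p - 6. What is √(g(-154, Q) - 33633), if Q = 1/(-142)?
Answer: I*√678308582/142 ≈ 183.41*I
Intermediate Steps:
Q = -1/142 ≈ -0.0070423
g(Y, p) = -6 + 83*p
√(g(-154, Q) - 33633) = √((-6 + 83*(-1/142)) - 33633) = √((-6 - 83/142) - 33633) = √(-935/142 - 33633) = √(-4776821/142) = I*√678308582/142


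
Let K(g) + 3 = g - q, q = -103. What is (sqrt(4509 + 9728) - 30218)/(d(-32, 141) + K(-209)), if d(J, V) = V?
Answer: -15109/16 + sqrt(14237)/32 ≈ -940.58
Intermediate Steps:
K(g) = 100 + g (K(g) = -3 + (g - 1*(-103)) = -3 + (g + 103) = -3 + (103 + g) = 100 + g)
(sqrt(4509 + 9728) - 30218)/(d(-32, 141) + K(-209)) = (sqrt(4509 + 9728) - 30218)/(141 + (100 - 209)) = (sqrt(14237) - 30218)/(141 - 109) = (-30218 + sqrt(14237))/32 = (-30218 + sqrt(14237))*(1/32) = -15109/16 + sqrt(14237)/32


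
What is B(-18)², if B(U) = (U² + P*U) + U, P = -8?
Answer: 202500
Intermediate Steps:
B(U) = U² - 7*U (B(U) = (U² - 8*U) + U = U² - 7*U)
B(-18)² = (-18*(-7 - 18))² = (-18*(-25))² = 450² = 202500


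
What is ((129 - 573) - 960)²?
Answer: 1971216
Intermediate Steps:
((129 - 573) - 960)² = (-444 - 960)² = (-1404)² = 1971216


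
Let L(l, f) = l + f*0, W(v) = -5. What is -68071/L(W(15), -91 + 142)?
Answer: 68071/5 ≈ 13614.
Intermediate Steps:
L(l, f) = l (L(l, f) = l + 0 = l)
-68071/L(W(15), -91 + 142) = -68071/(-5) = -68071*(-⅕) = 68071/5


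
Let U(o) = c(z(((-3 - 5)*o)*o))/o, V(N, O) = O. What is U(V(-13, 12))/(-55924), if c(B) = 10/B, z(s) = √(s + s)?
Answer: 5*I/16106112 ≈ 3.1044e-7*I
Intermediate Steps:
z(s) = √2*√s (z(s) = √(2*s) = √2*√s)
U(o) = 5/(2*o*√(-o²)) (U(o) = (10/((√2*√(((-3 - 5)*o)*o))))/o = (10/((√2*√((-8*o)*o))))/o = (10/((√2*√(-8*o²))))/o = (10/((√2*(2*√2*√(-o²)))))/o = (10/((4*√(-o²))))/o = (10*(1/(4*√(-o²))))/o = (5/(2*√(-o²)))/o = 5/(2*o*√(-o²)))
U(V(-13, 12))/(-55924) = ((5/2)/(12*√(-1*12²)))/(-55924) = ((5/2)*(1/12)/√(-1*144))*(-1/55924) = ((5/2)*(1/12)/√(-144))*(-1/55924) = ((5/2)*(1/12)*(-I/12))*(-1/55924) = -5*I/288*(-1/55924) = 5*I/16106112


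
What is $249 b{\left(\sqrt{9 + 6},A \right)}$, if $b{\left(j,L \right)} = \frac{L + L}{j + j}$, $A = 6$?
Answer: $\frac{498 \sqrt{15}}{5} \approx 385.75$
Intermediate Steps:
$b{\left(j,L \right)} = \frac{L}{j}$ ($b{\left(j,L \right)} = \frac{2 L}{2 j} = 2 L \frac{1}{2 j} = \frac{L}{j}$)
$249 b{\left(\sqrt{9 + 6},A \right)} = 249 \frac{6}{\sqrt{9 + 6}} = 249 \frac{6}{\sqrt{15}} = 249 \cdot 6 \frac{\sqrt{15}}{15} = 249 \frac{2 \sqrt{15}}{5} = \frac{498 \sqrt{15}}{5}$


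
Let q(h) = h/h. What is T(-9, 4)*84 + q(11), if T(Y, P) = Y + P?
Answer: -419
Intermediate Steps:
T(Y, P) = P + Y
q(h) = 1
T(-9, 4)*84 + q(11) = (4 - 9)*84 + 1 = -5*84 + 1 = -420 + 1 = -419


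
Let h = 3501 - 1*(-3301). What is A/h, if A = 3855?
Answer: 3855/6802 ≈ 0.56674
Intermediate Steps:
h = 6802 (h = 3501 + 3301 = 6802)
A/h = 3855/6802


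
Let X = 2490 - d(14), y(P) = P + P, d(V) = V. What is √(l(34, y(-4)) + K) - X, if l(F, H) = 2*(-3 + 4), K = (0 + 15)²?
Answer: -2476 + √227 ≈ -2460.9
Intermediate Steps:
y(P) = 2*P
K = 225 (K = 15² = 225)
l(F, H) = 2 (l(F, H) = 2*1 = 2)
X = 2476 (X = 2490 - 1*14 = 2490 - 14 = 2476)
√(l(34, y(-4)) + K) - X = √(2 + 225) - 1*2476 = √227 - 2476 = -2476 + √227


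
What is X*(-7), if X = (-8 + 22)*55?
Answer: -5390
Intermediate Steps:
X = 770 (X = 14*55 = 770)
X*(-7) = 770*(-7) = -5390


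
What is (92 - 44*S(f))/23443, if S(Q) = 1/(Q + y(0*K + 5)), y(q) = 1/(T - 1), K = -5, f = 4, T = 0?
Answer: 232/70329 ≈ 0.0032988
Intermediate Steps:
y(q) = -1 (y(q) = 1/(0 - 1) = 1/(-1) = -1)
S(Q) = 1/(-1 + Q) (S(Q) = 1/(Q - 1) = 1/(-1 + Q))
(92 - 44*S(f))/23443 = (92 - 44/(-1 + 4))/23443 = (92 - 44/3)*(1/23443) = (232/3)*(1/23443) = 232/70329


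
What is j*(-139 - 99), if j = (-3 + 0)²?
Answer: -2142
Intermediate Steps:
j = 9 (j = (-3)² = 9)
j*(-139 - 99) = 9*(-139 - 99) = 9*(-238) = -2142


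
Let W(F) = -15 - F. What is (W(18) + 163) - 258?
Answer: -128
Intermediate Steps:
(W(18) + 163) - 258 = ((-15 - 1*18) + 163) - 258 = ((-15 - 18) + 163) - 258 = (-33 + 163) - 258 = 130 - 258 = -128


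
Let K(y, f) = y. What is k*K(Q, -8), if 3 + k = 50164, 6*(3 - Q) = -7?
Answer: 1254025/6 ≈ 2.0900e+5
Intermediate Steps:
Q = 25/6 (Q = 3 - ⅙*(-7) = 3 + 7/6 = 25/6 ≈ 4.1667)
k = 50161 (k = -3 + 50164 = 50161)
k*K(Q, -8) = 50161*(25/6) = 1254025/6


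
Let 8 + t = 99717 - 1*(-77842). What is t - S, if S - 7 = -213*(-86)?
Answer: 159226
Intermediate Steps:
t = 177551 (t = -8 + (99717 - 1*(-77842)) = -8 + (99717 + 77842) = -8 + 177559 = 177551)
S = 18325 (S = 7 - 213*(-86) = 7 + 18318 = 18325)
t - S = 177551 - 1*18325 = 177551 - 18325 = 159226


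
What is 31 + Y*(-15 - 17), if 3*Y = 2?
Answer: 29/3 ≈ 9.6667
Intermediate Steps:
Y = ⅔ (Y = (⅓)*2 = ⅔ ≈ 0.66667)
31 + Y*(-15 - 17) = 31 + 2*(-15 - 17)/3 = 31 + (⅔)*(-32) = 31 - 64/3 = 29/3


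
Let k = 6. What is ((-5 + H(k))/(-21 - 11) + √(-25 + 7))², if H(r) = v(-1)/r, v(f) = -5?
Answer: -662327/36864 + 35*I*√2/32 ≈ -17.967 + 1.5468*I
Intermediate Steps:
H(r) = -5/r
((-5 + H(k))/(-21 - 11) + √(-25 + 7))² = ((-5 - 5/6)/(-21 - 11) + √(-25 + 7))² = ((-5 - 5*⅙)/(-32) + √(-18))² = ((-5 - ⅚)*(-1/32) + 3*I*√2)² = (-35/6*(-1/32) + 3*I*√2)² = (35/192 + 3*I*√2)²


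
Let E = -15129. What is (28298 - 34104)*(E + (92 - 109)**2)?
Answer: 86161040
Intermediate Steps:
(28298 - 34104)*(E + (92 - 109)**2) = (28298 - 34104)*(-15129 + (92 - 109)**2) = -5806*(-15129 + (-17)**2) = -5806*(-15129 + 289) = -5806*(-14840) = 86161040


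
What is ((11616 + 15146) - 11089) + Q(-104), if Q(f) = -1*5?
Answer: 15668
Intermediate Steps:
Q(f) = -5
((11616 + 15146) - 11089) + Q(-104) = ((11616 + 15146) - 11089) - 5 = (26762 - 11089) - 5 = 15673 - 5 = 15668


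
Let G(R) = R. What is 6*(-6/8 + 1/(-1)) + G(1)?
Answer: -19/2 ≈ -9.5000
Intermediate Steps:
6*(-6/8 + 1/(-1)) + G(1) = 6*(-6/8 + 1/(-1)) + 1 = 6*(-6*⅛ + 1*(-1)) + 1 = 6*(-¾ - 1) + 1 = 6*(-7/4) + 1 = -21/2 + 1 = -19/2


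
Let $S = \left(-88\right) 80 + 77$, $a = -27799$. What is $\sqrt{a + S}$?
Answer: $i \sqrt{34762} \approx 186.45 i$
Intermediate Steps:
$S = -6963$ ($S = -7040 + 77 = -6963$)
$\sqrt{a + S} = \sqrt{-27799 - 6963} = \sqrt{-34762} = i \sqrt{34762}$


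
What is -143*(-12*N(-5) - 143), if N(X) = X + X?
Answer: 3289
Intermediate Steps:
N(X) = 2*X
-143*(-12*N(-5) - 143) = -143*(-24*(-5) - 143) = -143*(-12*(-10) - 143) = -143*(120 - 143) = -143*(-23) = 3289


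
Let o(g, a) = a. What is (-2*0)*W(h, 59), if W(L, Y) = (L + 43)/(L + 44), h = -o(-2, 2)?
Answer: 0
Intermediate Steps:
h = -2 (h = -1*2 = -2)
W(L, Y) = (43 + L)/(44 + L)
(-2*0)*W(h, 59) = (-2*0)*((43 - 2)/(44 - 2)) = 0*(41/42) = 0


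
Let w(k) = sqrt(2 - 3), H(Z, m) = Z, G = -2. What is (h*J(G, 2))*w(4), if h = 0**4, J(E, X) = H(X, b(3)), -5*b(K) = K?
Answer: 0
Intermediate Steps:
b(K) = -K/5
w(k) = I (w(k) = sqrt(-1) = I)
J(E, X) = X
h = 0
(h*J(G, 2))*w(4) = (0*2)*I = 0*I = 0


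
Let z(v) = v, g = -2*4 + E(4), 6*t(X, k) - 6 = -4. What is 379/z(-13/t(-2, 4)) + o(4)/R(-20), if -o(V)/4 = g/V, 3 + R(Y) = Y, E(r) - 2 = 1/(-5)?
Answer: -44794/4485 ≈ -9.9875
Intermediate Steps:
t(X, k) = 1/3 (t(X, k) = 1 + (1/6)*(-4) = 1 - 2/3 = 1/3)
E(r) = 9/5 (E(r) = 2 + 1/(-5) = 2 - 1/5 = 9/5)
R(Y) = -3 + Y
g = -31/5 (g = -2*4 + 9/5 = -8 + 9/5 = -31/5 ≈ -6.2000)
o(V) = 124/(5*V) (o(V) = -(-124)/(5*V) = 124/(5*V))
379/z(-13/t(-2, 4)) + o(4)/R(-20) = 379/((-13/1/3)) + ((124/5)/4)/(-3 - 20) = 379/((-13*3)) + ((124/5)*(1/4))/(-23) = 379/(-39) + (31/5)*(-1/23) = 379*(-1/39) - 31/115 = -379/39 - 31/115 = -44794/4485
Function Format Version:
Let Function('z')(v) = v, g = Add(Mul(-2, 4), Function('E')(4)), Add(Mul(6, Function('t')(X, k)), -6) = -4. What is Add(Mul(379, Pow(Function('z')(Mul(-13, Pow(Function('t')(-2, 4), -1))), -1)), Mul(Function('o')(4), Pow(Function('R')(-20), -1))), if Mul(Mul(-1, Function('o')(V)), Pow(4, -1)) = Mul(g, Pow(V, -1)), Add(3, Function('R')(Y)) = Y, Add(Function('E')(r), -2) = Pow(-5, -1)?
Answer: Rational(-44794, 4485) ≈ -9.9875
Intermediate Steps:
Function('t')(X, k) = Rational(1, 3) (Function('t')(X, k) = Add(1, Mul(Rational(1, 6), -4)) = Add(1, Rational(-2, 3)) = Rational(1, 3))
Function('E')(r) = Rational(9, 5) (Function('E')(r) = Add(2, Pow(-5, -1)) = Add(2, Rational(-1, 5)) = Rational(9, 5))
Function('R')(Y) = Add(-3, Y)
g = Rational(-31, 5) (g = Add(Mul(-2, 4), Rational(9, 5)) = Add(-8, Rational(9, 5)) = Rational(-31, 5) ≈ -6.2000)
Function('o')(V) = Mul(Rational(124, 5), Pow(V, -1)) (Function('o')(V) = Mul(-4, Mul(Rational(-31, 5), Pow(V, -1))) = Mul(Rational(124, 5), Pow(V, -1)))
Add(Mul(379, Pow(Function('z')(Mul(-13, Pow(Function('t')(-2, 4), -1))), -1)), Mul(Function('o')(4), Pow(Function('R')(-20), -1))) = Add(Mul(379, Pow(Mul(-13, Pow(Rational(1, 3), -1)), -1)), Mul(Mul(Rational(124, 5), Pow(4, -1)), Pow(Add(-3, -20), -1))) = Add(Mul(379, Pow(Mul(-13, 3), -1)), Mul(Mul(Rational(124, 5), Rational(1, 4)), Pow(-23, -1))) = Add(Mul(379, Pow(-39, -1)), Mul(Rational(31, 5), Rational(-1, 23))) = Add(Mul(379, Rational(-1, 39)), Rational(-31, 115)) = Add(Rational(-379, 39), Rational(-31, 115)) = Rational(-44794, 4485)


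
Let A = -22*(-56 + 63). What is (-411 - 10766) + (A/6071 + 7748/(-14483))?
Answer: -982801445351/87926293 ≈ -11178.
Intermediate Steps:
A = -154 (A = -22*7 = -154)
(-411 - 10766) + (A/6071 + 7748/(-14483)) = (-411 - 10766) + (-154/6071 + 7748/(-14483)) = -11177 + (-154*1/6071 + 7748*(-1/14483)) = -11177 + (-154/6071 - 7748/14483) = -11177 - 49268490/87926293 = -982801445351/87926293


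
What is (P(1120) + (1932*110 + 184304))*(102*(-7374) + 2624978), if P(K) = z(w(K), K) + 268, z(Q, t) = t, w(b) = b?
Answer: 745783379960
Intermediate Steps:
P(K) = 268 + K (P(K) = K + 268 = 268 + K)
(P(1120) + (1932*110 + 184304))*(102*(-7374) + 2624978) = ((268 + 1120) + (1932*110 + 184304))*(102*(-7374) + 2624978) = (1388 + (212520 + 184304))*(-752148 + 2624978) = (1388 + 396824)*1872830 = 398212*1872830 = 745783379960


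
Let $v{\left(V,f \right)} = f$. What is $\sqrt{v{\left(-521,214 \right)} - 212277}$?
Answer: $i \sqrt{212063} \approx 460.5 i$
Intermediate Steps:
$\sqrt{v{\left(-521,214 \right)} - 212277} = \sqrt{214 - 212277} = \sqrt{-212063} = i \sqrt{212063}$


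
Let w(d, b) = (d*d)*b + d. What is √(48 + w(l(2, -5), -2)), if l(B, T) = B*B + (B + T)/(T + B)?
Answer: √3 ≈ 1.7320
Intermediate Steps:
l(B, T) = 1 + B² (l(B, T) = B² + (B + T)/(B + T) = B² + 1 = 1 + B²)
w(d, b) = d + b*d² (w(d, b) = d²*b + d = b*d² + d = d + b*d²)
√(48 + w(l(2, -5), -2)) = √(48 + (1 + 2²)*(1 - 2*(1 + 2²))) = √(48 + (1 + 4)*(1 - 2*(1 + 4))) = √(48 + 5*(1 - 2*5)) = √(48 + 5*(1 - 10)) = √(48 + 5*(-9)) = √(48 - 45) = √3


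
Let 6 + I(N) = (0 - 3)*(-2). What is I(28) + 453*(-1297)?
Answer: -587541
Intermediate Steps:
I(N) = 0 (I(N) = -6 + (0 - 3)*(-2) = -6 - 3*(-2) = -6 + 6 = 0)
I(28) + 453*(-1297) = 0 + 453*(-1297) = 0 - 587541 = -587541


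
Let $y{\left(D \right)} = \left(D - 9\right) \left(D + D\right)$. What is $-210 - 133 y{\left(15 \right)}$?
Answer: $-24150$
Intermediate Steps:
$y{\left(D \right)} = 2 D \left(-9 + D\right)$ ($y{\left(D \right)} = \left(D - 9\right) 2 D = \left(-9 + D\right) 2 D = 2 D \left(-9 + D\right)$)
$-210 - 133 y{\left(15 \right)} = -210 - 133 \cdot 2 \cdot 15 \left(-9 + 15\right) = -210 - 133 \cdot 2 \cdot 15 \cdot 6 = -210 - 23940 = -24150$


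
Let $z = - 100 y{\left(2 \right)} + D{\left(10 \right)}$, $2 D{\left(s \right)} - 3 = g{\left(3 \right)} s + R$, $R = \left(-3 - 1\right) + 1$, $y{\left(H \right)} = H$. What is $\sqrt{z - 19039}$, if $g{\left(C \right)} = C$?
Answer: $6 i \sqrt{534} \approx 138.65 i$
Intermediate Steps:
$R = -3$ ($R = -4 + 1 = -3$)
$D{\left(s \right)} = \frac{3 s}{2}$ ($D{\left(s \right)} = \frac{3}{2} + \frac{3 s - 3}{2} = \frac{3}{2} + \frac{-3 + 3 s}{2} = \frac{3}{2} + \left(- \frac{3}{2} + \frac{3 s}{2}\right) = \frac{3 s}{2}$)
$z = -185$ ($z = \left(-100\right) 2 + \frac{3}{2} \cdot 10 = -200 + 15 = -185$)
$\sqrt{z - 19039} = \sqrt{-185 - 19039} = \sqrt{-19224} = 6 i \sqrt{534}$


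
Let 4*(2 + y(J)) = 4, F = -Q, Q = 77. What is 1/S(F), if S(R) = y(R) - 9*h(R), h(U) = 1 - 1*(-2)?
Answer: -1/28 ≈ -0.035714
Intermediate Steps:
h(U) = 3 (h(U) = 1 + 2 = 3)
F = -77 (F = -1*77 = -77)
y(J) = -1 (y(J) = -2 + (¼)*4 = -2 + 1 = -1)
S(R) = -28 (S(R) = -1 - 9*3 = -1 - 27 = -28)
1/S(F) = 1/(-28) = -1/28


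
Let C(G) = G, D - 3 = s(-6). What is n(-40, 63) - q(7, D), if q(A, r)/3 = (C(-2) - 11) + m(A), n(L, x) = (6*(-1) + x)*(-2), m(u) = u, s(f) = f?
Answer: -96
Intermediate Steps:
D = -3 (D = 3 - 6 = -3)
n(L, x) = 12 - 2*x (n(L, x) = (-6 + x)*(-2) = 12 - 2*x)
q(A, r) = -39 + 3*A (q(A, r) = 3*((-2 - 11) + A) = 3*(-13 + A) = -39 + 3*A)
n(-40, 63) - q(7, D) = (12 - 2*63) - (-39 + 3*7) = (12 - 126) - (-39 + 21) = -114 - 1*(-18) = -114 + 18 = -96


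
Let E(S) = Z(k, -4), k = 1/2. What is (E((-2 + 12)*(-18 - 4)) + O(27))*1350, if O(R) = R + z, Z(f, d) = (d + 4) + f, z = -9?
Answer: 24975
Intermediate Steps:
k = 1/2 ≈ 0.50000
Z(f, d) = 4 + d + f (Z(f, d) = (4 + d) + f = 4 + d + f)
O(R) = -9 + R (O(R) = R - 9 = -9 + R)
E(S) = 1/2 (E(S) = 4 - 4 + 1/2 = 1/2)
(E((-2 + 12)*(-18 - 4)) + O(27))*1350 = (1/2 + (-9 + 27))*1350 = (1/2 + 18)*1350 = (37/2)*1350 = 24975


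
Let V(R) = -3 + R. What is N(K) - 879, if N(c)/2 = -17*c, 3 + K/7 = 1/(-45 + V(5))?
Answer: -6857/43 ≈ -159.47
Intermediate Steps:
K = -910/43 (K = -21 + 7/(-45 + (-3 + 5)) = -21 + 7/(-45 + 2) = -21 + 7/(-43) = -21 + 7*(-1/43) = -21 - 7/43 = -910/43 ≈ -21.163)
N(c) = -34*c (N(c) = 2*(-17*c) = -34*c)
N(K) - 879 = -34*(-910/43) - 879 = 30940/43 - 879 = -6857/43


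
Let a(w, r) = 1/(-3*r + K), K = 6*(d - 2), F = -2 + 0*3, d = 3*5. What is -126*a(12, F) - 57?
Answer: -117/2 ≈ -58.500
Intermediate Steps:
d = 15
F = -2 (F = -2 + 0 = -2)
K = 78 (K = 6*(15 - 2) = 6*13 = 78)
a(w, r) = 1/(78 - 3*r) (a(w, r) = 1/(-3*r + 78) = 1/(78 - 3*r))
-126*a(12, F) - 57 = -(-126)/(-78 + 3*(-2)) - 57 = -(-126)/(-78 - 6) - 57 = -(-126)/(-84) - 57 = -(-126)*(-1)/84 - 57 = -126*1/84 - 57 = -3/2 - 57 = -117/2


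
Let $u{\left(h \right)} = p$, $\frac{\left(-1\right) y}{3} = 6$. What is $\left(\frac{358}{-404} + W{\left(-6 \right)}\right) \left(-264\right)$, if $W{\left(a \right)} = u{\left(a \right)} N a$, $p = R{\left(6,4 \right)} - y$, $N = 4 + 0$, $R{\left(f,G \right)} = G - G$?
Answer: $\frac{11542476}{101} \approx 1.1428 \cdot 10^{5}$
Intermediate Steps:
$R{\left(f,G \right)} = 0$
$y = -18$ ($y = \left(-3\right) 6 = -18$)
$N = 4$
$p = 18$ ($p = 0 - -18 = 0 + 18 = 18$)
$u{\left(h \right)} = 18$
$W{\left(a \right)} = 72 a$ ($W{\left(a \right)} = 18 \cdot 4 a = 72 a$)
$\left(\frac{358}{-404} + W{\left(-6 \right)}\right) \left(-264\right) = \left(\frac{358}{-404} + 72 \left(-6\right)\right) \left(-264\right) = \left(358 \left(- \frac{1}{404}\right) - 432\right) \left(-264\right) = \left(- \frac{179}{202} - 432\right) \left(-264\right) = \left(- \frac{87443}{202}\right) \left(-264\right) = \frac{11542476}{101}$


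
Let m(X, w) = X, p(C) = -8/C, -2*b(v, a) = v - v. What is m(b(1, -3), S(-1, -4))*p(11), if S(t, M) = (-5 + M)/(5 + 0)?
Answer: 0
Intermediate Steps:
b(v, a) = 0 (b(v, a) = -(v - v)/2 = -1/2*0 = 0)
S(t, M) = -1 + M/5 (S(t, M) = (-5 + M)/5 = (-5 + M)*(1/5) = -1 + M/5)
m(b(1, -3), S(-1, -4))*p(11) = 0*(-8/11) = 0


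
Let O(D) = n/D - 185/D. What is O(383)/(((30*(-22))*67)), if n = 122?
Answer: 21/5645420 ≈ 3.7198e-6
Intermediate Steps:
O(D) = -63/D (O(D) = 122/D - 185/D = -63/D)
O(383)/(((30*(-22))*67)) = (-63/383)/(((30*(-22))*67)) = (-63*1/383)/((-660*67)) = -63/383/(-44220) = -63/383*(-1/44220) = 21/5645420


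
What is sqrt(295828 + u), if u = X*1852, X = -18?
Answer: 2*sqrt(65623) ≈ 512.34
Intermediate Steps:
u = -33336 (u = -18*1852 = -33336)
sqrt(295828 + u) = sqrt(295828 - 33336) = sqrt(262492) = 2*sqrt(65623)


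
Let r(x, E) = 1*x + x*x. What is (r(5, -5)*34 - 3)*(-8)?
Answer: -8136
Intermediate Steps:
r(x, E) = x + x²
(r(5, -5)*34 - 3)*(-8) = ((5*(1 + 5))*34 - 3)*(-8) = ((5*6)*34 - 3)*(-8) = (30*34 - 3)*(-8) = (1020 - 3)*(-8) = 1017*(-8) = -8136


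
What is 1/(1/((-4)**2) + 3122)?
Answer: 16/49953 ≈ 0.00032030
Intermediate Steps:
1/(1/((-4)**2) + 3122) = 1/(1/16 + 3122) = 1/(49953/16) = 16/49953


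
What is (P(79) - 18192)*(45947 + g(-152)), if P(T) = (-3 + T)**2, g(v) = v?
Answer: -568590720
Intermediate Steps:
(P(79) - 18192)*(45947 + g(-152)) = ((-3 + 79)**2 - 18192)*(45947 - 152) = (76**2 - 18192)*45795 = (5776 - 18192)*45795 = -12416*45795 = -568590720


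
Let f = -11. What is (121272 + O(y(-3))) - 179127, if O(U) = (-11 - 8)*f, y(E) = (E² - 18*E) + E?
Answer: -57646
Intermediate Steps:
y(E) = E² - 17*E
O(U) = 209 (O(U) = (-11 - 8)*(-11) = -19*(-11) = 209)
(121272 + O(y(-3))) - 179127 = (121272 + 209) - 179127 = 121481 - 179127 = -57646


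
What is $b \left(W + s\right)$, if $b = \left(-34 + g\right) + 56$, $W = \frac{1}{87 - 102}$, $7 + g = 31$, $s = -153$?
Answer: $- \frac{105616}{15} \approx -7041.1$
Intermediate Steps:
$g = 24$ ($g = -7 + 31 = 24$)
$W = - \frac{1}{15}$ ($W = \frac{1}{87 - 102} = \frac{1}{-15} = - \frac{1}{15} \approx -0.066667$)
$b = 46$ ($b = \left(-34 + 24\right) + 56 = -10 + 56 = 46$)
$b \left(W + s\right) = 46 \left(- \frac{1}{15} - 153\right) = 46 \left(- \frac{2296}{15}\right) = - \frac{105616}{15}$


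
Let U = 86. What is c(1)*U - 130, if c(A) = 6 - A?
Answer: 300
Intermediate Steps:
c(1)*U - 130 = (6 - 1*1)*86 - 130 = (6 - 1)*86 - 130 = 5*86 - 130 = 430 - 130 = 300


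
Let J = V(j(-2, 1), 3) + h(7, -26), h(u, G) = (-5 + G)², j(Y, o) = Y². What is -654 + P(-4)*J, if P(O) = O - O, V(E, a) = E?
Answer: -654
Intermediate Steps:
P(O) = 0
J = 965 (J = (-2)² + (-5 - 26)² = 4 + (-31)² = 4 + 961 = 965)
-654 + P(-4)*J = -654 + 0*965 = -654 + 0 = -654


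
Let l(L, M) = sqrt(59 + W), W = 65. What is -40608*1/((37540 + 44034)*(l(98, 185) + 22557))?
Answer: -457997328/20753164864375 + 40608*sqrt(31)/20753164864375 ≈ -2.2058e-5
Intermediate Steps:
l(L, M) = 2*sqrt(31) (l(L, M) = sqrt(59 + 65) = sqrt(124) = 2*sqrt(31))
-40608*1/((37540 + 44034)*(l(98, 185) + 22557)) = -40608*1/((37540 + 44034)*(2*sqrt(31) + 22557)) = -40608*1/(81574*(22557 + 2*sqrt(31))) = -40608/(1840064718 + 163148*sqrt(31))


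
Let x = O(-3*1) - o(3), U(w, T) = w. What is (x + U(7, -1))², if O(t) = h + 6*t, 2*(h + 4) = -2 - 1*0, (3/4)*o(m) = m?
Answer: 400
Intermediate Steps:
o(m) = 4*m/3
h = -5 (h = -4 + (-2 - 1*0)/2 = -4 + (-2 + 0)/2 = -4 + (½)*(-2) = -4 - 1 = -5)
O(t) = -5 + 6*t
x = -27 (x = (-5 + 6*(-3*1)) - 4*3/3 = (-5 + 6*(-3)) - 1*4 = (-5 - 18) - 4 = -23 - 4 = -27)
(x + U(7, -1))² = (-27 + 7)² = (-20)² = 400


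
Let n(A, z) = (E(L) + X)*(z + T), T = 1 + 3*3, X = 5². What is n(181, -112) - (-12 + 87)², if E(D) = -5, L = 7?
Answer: -7665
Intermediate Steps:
X = 25
T = 10 (T = 1 + 9 = 10)
n(A, z) = 200 + 20*z (n(A, z) = (-5 + 25)*(z + 10) = 20*(10 + z) = 200 + 20*z)
n(181, -112) - (-12 + 87)² = (200 + 20*(-112)) - (-12 + 87)² = (200 - 2240) - 1*75² = -2040 - 1*5625 = -2040 - 5625 = -7665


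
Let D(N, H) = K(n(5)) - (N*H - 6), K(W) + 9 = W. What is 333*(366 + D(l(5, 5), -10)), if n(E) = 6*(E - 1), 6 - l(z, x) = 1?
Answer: 145521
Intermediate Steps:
l(z, x) = 5 (l(z, x) = 6 - 1*1 = 6 - 1 = 5)
n(E) = -6 + 6*E (n(E) = 6*(-1 + E) = -6 + 6*E)
K(W) = -9 + W
D(N, H) = 21 - H*N (D(N, H) = (-9 + (-6 + 6*5)) - (N*H - 6) = (-9 + (-6 + 30)) - (H*N - 6) = (-9 + 24) - (-6 + H*N) = 15 + (6 - H*N) = 21 - H*N)
333*(366 + D(l(5, 5), -10)) = 333*(366 + (21 - 1*(-10)*5)) = 333*(366 + (21 + 50)) = 333*(366 + 71) = 333*437 = 145521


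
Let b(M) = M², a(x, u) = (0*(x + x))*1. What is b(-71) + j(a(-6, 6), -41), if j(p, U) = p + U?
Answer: 5000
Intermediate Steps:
a(x, u) = 0 (a(x, u) = (0*(2*x))*1 = 0*1 = 0)
j(p, U) = U + p
b(-71) + j(a(-6, 6), -41) = (-71)² + (-41 + 0) = 5041 - 41 = 5000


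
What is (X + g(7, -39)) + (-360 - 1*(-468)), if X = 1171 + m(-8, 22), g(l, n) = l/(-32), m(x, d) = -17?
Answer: 40377/32 ≈ 1261.8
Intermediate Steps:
g(l, n) = -l/32 (g(l, n) = l*(-1/32) = -l/32)
X = 1154 (X = 1171 - 17 = 1154)
(X + g(7, -39)) + (-360 - 1*(-468)) = (1154 - 1/32*7) + (-360 - 1*(-468)) = (1154 - 7/32) + (-360 + 468) = 36921/32 + 108 = 40377/32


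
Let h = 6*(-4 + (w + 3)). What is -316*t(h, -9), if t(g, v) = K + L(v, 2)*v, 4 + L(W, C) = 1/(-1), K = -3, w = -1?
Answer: -13272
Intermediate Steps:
h = -12 (h = 6*(-4 + (-1 + 3)) = 6*(-4 + 2) = 6*(-2) = -12)
L(W, C) = -5 (L(W, C) = -4 + 1/(-1) = -4 - 1 = -5)
t(g, v) = -3 - 5*v
-316*t(h, -9) = -316*(-3 - 5*(-9)) = -316*(-3 + 45) = -316*42 = -13272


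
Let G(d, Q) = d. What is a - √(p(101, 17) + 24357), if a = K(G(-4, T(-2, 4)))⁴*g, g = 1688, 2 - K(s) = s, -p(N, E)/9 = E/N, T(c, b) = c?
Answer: 2187648 - 16*√970509/101 ≈ 2.1875e+6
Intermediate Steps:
p(N, E) = -9*E/N
K(s) = 2 - s
a = 2187648 (a = (2 - 1*(-4))⁴*1688 = (2 + 4)⁴*1688 = 6⁴*1688 = 1296*1688 = 2187648)
a - √(p(101, 17) + 24357) = 2187648 - √(-9*17/101 + 24357) = 2187648 - √(-9*17*1/101 + 24357) = 2187648 - √(-153/101 + 24357) = 2187648 - √(2459904/101) = 2187648 - 16*√970509/101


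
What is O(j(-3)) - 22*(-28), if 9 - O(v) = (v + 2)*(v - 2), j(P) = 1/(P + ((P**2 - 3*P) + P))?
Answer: 90575/144 ≈ 628.99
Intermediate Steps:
j(P) = 1/(P**2 - P) (j(P) = 1/(P + (P**2 - 2*P)) = 1/(P**2 - P))
O(v) = 9 - (-2 + v)*(2 + v) (O(v) = 9 - (v + 2)*(v - 2) = 9 - (2 + v)*(-2 + v) = 9 - (-2 + v)*(2 + v))
O(j(-3)) - 22*(-28) = (13 - (1/((-3)*(-1 - 3)))**2) - 22*(-28) = (13 - (-1/3/(-4))**2) + 616 = (13 - (-1/3*(-1/4))**2) + 616 = (13 - (1/12)**2) + 616 = (13 - 1*1/144) + 616 = (13 - 1/144) + 616 = 1871/144 + 616 = 90575/144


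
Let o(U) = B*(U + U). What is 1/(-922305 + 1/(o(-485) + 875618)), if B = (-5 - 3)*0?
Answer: -875618/807586859489 ≈ -1.0842e-6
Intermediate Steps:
B = 0 (B = -8*0 = 0)
o(U) = 0 (o(U) = 0*(U + U) = 0*(2*U) = 0)
1/(-922305 + 1/(o(-485) + 875618)) = 1/(-922305 + 1/(0 + 875618)) = 1/(-922305 + 1/875618) = 1/(-807586859489/875618) = -875618/807586859489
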